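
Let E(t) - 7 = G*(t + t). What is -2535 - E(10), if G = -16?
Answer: -2222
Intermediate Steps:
E(t) = 7 - 32*t (E(t) = 7 - 16*(t + t) = 7 - 32*t)
-2535 - E(10) = -2535 - (7 - 32*10) = -2535 - (7 - 320) = -2535 - 1*(-313) = -2535 + 313 = -2222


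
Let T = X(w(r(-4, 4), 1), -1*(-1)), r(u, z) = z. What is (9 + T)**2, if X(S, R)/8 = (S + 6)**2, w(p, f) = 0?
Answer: 88209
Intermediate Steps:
X(S, R) = 8*(6 + S)**2 (X(S, R) = 8*(S + 6)**2 = 8*(6 + S)**2)
T = 288 (T = 8*(6 + 0)**2 = 8*6**2 = 8*36 = 288)
(9 + T)**2 = (9 + 288)**2 = 297**2 = 88209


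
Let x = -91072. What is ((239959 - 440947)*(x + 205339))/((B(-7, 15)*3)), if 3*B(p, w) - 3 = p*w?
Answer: 3827715966/17 ≈ 2.2516e+8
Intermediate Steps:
B(p, w) = 1 + p*w/3 (B(p, w) = 1 + (p*w)/3 = 1 + p*w/3)
((239959 - 440947)*(x + 205339))/((B(-7, 15)*3)) = ((239959 - 440947)*(-91072 + 205339))/(((1 + (⅓)*(-7)*15)*3)) = (-200988*114267)/(((1 - 35)*3)) = -22966295796/((-34*3)) = -22966295796/(-102) = -22966295796*(-1/102) = 3827715966/17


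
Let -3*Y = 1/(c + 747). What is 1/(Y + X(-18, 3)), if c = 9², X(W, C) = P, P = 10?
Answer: 2484/24839 ≈ 0.10000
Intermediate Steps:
X(W, C) = 10
c = 81
Y = -1/2484 (Y = -1/(3*(81 + 747)) = -⅓/828 = -⅓*1/828 = -1/2484 ≈ -0.00040258)
1/(Y + X(-18, 3)) = 1/(-1/2484 + 10) = 1/(24839/2484) = 2484/24839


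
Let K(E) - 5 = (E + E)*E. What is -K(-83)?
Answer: -13783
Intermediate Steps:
K(E) = 5 + 2*E**2 (K(E) = 5 + (E + E)*E = 5 + (2*E)*E = 5 + 2*E**2)
-K(-83) = -(5 + 2*(-83)**2) = -(5 + 2*6889) = -(5 + 13778) = -1*13783 = -13783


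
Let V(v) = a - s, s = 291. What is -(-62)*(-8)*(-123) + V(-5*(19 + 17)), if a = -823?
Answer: 59894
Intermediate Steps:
V(v) = -1114 (V(v) = -823 - 1*291 = -823 - 291 = -1114)
-(-62)*(-8)*(-123) + V(-5*(19 + 17)) = -(-62)*(-8)*(-123) - 1114 = -31*16*(-123) - 1114 = -496*(-123) - 1114 = 61008 - 1114 = 59894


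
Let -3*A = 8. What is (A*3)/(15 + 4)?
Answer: -8/19 ≈ -0.42105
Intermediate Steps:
A = -8/3 (A = -1/3*8 = -8/3 ≈ -2.6667)
(A*3)/(15 + 4) = (-8/3*3)/(15 + 4) = -8/19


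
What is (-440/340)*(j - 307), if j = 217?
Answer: 1980/17 ≈ 116.47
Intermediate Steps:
(-440/340)*(j - 307) = (-440/340)*(217 - 307) = -440*1/340*(-90) = -22/17*(-90) = 1980/17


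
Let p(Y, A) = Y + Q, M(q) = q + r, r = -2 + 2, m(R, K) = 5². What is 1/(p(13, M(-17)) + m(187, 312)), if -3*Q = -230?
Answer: 3/344 ≈ 0.0087209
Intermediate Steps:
m(R, K) = 25
r = 0
Q = 230/3 (Q = -⅓*(-230) = 230/3 ≈ 76.667)
M(q) = q (M(q) = q + 0 = q)
p(Y, A) = 230/3 + Y (p(Y, A) = Y + 230/3 = 230/3 + Y)
1/(p(13, M(-17)) + m(187, 312)) = 1/((230/3 + 13) + 25) = 1/(269/3 + 25) = 1/(344/3) = 3/344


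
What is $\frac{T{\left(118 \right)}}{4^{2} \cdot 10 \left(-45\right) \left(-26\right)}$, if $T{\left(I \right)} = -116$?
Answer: $- \frac{29}{46800} \approx -0.00061966$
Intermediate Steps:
$\frac{T{\left(118 \right)}}{4^{2} \cdot 10 \left(-45\right) \left(-26\right)} = - \frac{116}{4^{2} \cdot 10 \left(-45\right) \left(-26\right)} = - \frac{116}{16 \cdot 10 \left(-45\right) \left(-26\right)} = - \frac{116}{160 \left(-45\right) \left(-26\right)} = - \frac{116}{\left(-7200\right) \left(-26\right)} = - \frac{116}{187200} = \left(-116\right) \frac{1}{187200} = - \frac{29}{46800}$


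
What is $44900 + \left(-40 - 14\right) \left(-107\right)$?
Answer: $50678$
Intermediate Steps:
$44900 + \left(-40 - 14\right) \left(-107\right) = 44900 - -5778 = 44900 + 5778 = 50678$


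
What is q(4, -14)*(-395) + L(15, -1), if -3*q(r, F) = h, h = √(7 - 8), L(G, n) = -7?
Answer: -7 + 395*I/3 ≈ -7.0 + 131.67*I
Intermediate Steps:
h = I (h = √(-1) = I ≈ 1.0*I)
q(r, F) = -I/3
q(4, -14)*(-395) + L(15, -1) = -I/3*(-395) - 7 = 395*I/3 - 7 = -7 + 395*I/3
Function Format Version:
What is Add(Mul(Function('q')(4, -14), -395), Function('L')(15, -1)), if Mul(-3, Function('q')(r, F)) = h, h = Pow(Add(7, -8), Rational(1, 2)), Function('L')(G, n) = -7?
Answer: Add(-7, Mul(Rational(395, 3), I)) ≈ Add(-7.0000, Mul(131.67, I))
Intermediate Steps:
h = I (h = Pow(-1, Rational(1, 2)) = I ≈ Mul(1.0000, I))
Function('q')(r, F) = Mul(Rational(-1, 3), I)
Add(Mul(Function('q')(4, -14), -395), Function('L')(15, -1)) = Add(Mul(Mul(Rational(-1, 3), I), -395), -7) = Add(Mul(Rational(395, 3), I), -7) = Add(-7, Mul(Rational(395, 3), I))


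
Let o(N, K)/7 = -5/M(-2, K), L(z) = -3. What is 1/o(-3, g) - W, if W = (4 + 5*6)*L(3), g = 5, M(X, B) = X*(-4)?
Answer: 3562/35 ≈ 101.77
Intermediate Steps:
M(X, B) = -4*X
W = -102 (W = (4 + 5*6)*(-3) = (4 + 30)*(-3) = 34*(-3) = -102)
o(N, K) = -35/8 (o(N, K) = 7*(-5/((-4*(-2)))) = 7*(-5/8) = -35/8)
1/o(-3, g) - W = 1/(-35/8) - 1*(-102) = -8/35 + 102 = 3562/35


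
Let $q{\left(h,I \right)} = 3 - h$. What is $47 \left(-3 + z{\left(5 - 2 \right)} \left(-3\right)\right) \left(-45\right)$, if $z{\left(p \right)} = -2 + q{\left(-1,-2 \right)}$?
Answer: $19035$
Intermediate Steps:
$z{\left(p \right)} = 2$ ($z{\left(p \right)} = -2 + \left(3 - -1\right) = -2 + \left(3 + 1\right) = -2 + 4 = 2$)
$47 \left(-3 + z{\left(5 - 2 \right)} \left(-3\right)\right) \left(-45\right) = 47 \left(-3 + 2 \left(-3\right)\right) \left(-45\right) = 47 \left(-3 - 6\right) \left(-45\right) = 47 \left(-9\right) \left(-45\right) = \left(-423\right) \left(-45\right) = 19035$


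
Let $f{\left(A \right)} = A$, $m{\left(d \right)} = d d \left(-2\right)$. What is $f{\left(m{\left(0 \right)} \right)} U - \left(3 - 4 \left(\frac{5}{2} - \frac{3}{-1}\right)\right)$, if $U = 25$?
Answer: $19$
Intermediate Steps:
$m{\left(d \right)} = - 2 d^{2}$ ($m{\left(d \right)} = d^{2} \left(-2\right) = - 2 d^{2}$)
$f{\left(m{\left(0 \right)} \right)} U - \left(3 - 4 \left(\frac{5}{2} - \frac{3}{-1}\right)\right) = - 2 \cdot 0^{2} \cdot 25 - \left(3 - 4 \left(\frac{5}{2} - \frac{3}{-1}\right)\right) = \left(-2\right) 0 \cdot 25 - \left(3 - 4 \left(5 \cdot \frac{1}{2} - -3\right)\right) = 0 \cdot 25 - \left(3 - 4 \left(\frac{5}{2} + 3\right)\right) = 0 + \left(4 \cdot \frac{11}{2} - 3\right) = 0 + \left(22 - 3\right) = 0 + 19 = 19$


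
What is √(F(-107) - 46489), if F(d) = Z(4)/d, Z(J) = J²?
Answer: I*√532254273/107 ≈ 215.61*I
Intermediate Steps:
F(d) = 16/d (F(d) = 4²/d = 16/d)
√(F(-107) - 46489) = √(16/(-107) - 46489) = √(16*(-1/107) - 46489) = √(-16/107 - 46489) = √(-4974339/107) = I*√532254273/107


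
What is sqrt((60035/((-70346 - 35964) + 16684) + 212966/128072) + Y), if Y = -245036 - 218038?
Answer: I*sqrt(953335804483146891948211)/1434822634 ≈ 680.5*I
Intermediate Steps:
Y = -463074
sqrt((60035/((-70346 - 35964) + 16684) + 212966/128072) + Y) = sqrt((60035/((-70346 - 35964) + 16684) + 212966/128072) - 463074) = sqrt((60035/(-106310 + 16684) + 212966*(1/128072)) - 463074) = sqrt((60035/(-89626) + 106483/64036) - 463074) = sqrt((60035*(-1/89626) + 106483/64036) - 463074) = sqrt((-60035/89626 + 106483/64036) - 463074) = sqrt(2849622049/2869645268 - 463074) = sqrt(-1328855263211783/2869645268) = I*sqrt(953335804483146891948211)/1434822634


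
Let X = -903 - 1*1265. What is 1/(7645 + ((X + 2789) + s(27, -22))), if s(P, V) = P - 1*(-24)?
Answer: 1/8317 ≈ 0.00012024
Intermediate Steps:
s(P, V) = 24 + P (s(P, V) = P + 24 = 24 + P)
X = -2168 (X = -903 - 1265 = -2168)
1/(7645 + ((X + 2789) + s(27, -22))) = 1/(7645 + ((-2168 + 2789) + (24 + 27))) = 1/(7645 + (621 + 51)) = 1/(7645 + 672) = 1/8317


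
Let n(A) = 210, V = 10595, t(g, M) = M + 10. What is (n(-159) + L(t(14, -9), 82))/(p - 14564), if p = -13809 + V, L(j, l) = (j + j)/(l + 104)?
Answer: -19531/1653354 ≈ -0.011813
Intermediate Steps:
t(g, M) = 10 + M
L(j, l) = 2*j/(104 + l) (L(j, l) = (2*j)/(104 + l) = 2*j/(104 + l))
p = -3214 (p = -13809 + 10595 = -3214)
(n(-159) + L(t(14, -9), 82))/(p - 14564) = (210 + 2*(10 - 9)/(104 + 82))/(-3214 - 14564) = (210 + 2*1/186)/(-17778) = (210 + 2*1*(1/186))*(-1/17778) = (210 + 1/93)*(-1/17778) = (19531/93)*(-1/17778) = -19531/1653354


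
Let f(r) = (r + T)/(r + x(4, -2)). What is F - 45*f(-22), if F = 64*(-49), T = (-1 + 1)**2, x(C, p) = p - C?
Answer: -44399/14 ≈ -3171.4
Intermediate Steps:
T = 0 (T = 0**2 = 0)
f(r) = r/(-6 + r) (f(r) = (r + 0)/(r + (-2 - 1*4)) = r/(r + (-2 - 4)) = r/(r - 6) = r/(-6 + r))
F = -3136
F - 45*f(-22) = -3136 - 45*(-22/(-6 - 22)) = -3136 - 45*(-22/(-28)) = -3136 - 45*(-22*(-1/28)) = -3136 - 45*11/14 = -3136 - 1*495/14 = -3136 - 495/14 = -44399/14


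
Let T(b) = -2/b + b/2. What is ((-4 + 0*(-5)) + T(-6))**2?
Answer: 400/9 ≈ 44.444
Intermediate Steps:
T(b) = b/2 - 2/b (T(b) = -2/b + b*(1/2) = -2/b + b/2 = b/2 - 2/b)
((-4 + 0*(-5)) + T(-6))**2 = ((-4 + 0*(-5)) + ((1/2)*(-6) - 2/(-6)))**2 = ((-4 + 0) + (-3 - 2*(-1/6)))**2 = (-4 + (-3 + 1/3))**2 = (-4 - 8/3)**2 = (-20/3)**2 = 400/9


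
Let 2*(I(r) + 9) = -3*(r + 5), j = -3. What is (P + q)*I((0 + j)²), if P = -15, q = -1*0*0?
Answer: 450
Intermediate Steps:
I(r) = -33/2 - 3*r/2 (I(r) = -9 + (-3*(r + 5))/2 = -9 + (-3*(5 + r))/2 = -9 + (-15 - 3*r)/2 = -9 + (-15/2 - 3*r/2) = -33/2 - 3*r/2)
q = 0 (q = 0*0 = 0)
(P + q)*I((0 + j)²) = (-15 + 0)*(-33/2 - 3*(0 - 3)²/2) = -15*(-33/2 - 3/2*(-3)²) = -15*(-33/2 - 3/2*9) = -15*(-33/2 - 27/2) = -15*(-30) = 450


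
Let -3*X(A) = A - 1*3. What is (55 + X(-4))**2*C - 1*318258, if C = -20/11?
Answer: -32099222/99 ≈ -3.2423e+5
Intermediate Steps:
X(A) = 1 - A/3 (X(A) = -(A - 1*3)/3 = -(A - 3)/3 = -(-3 + A)/3 = 1 - A/3)
C = -20/11 (C = -20*1/11 = -20/11 ≈ -1.8182)
(55 + X(-4))**2*C - 1*318258 = (55 + (1 - 1/3*(-4)))**2*(-20/11) - 1*318258 = (55 + (1 + 4/3))**2*(-20/11) - 318258 = (55 + 7/3)**2*(-20/11) - 318258 = (172/3)**2*(-20/11) - 318258 = (29584/9)*(-20/11) - 318258 = -591680/99 - 318258 = -32099222/99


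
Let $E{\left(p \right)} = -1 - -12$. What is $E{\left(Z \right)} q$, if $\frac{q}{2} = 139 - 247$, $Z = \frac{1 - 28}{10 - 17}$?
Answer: $-2376$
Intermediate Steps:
$Z = \frac{27}{7}$ ($Z = - \frac{27}{-7} = \left(-27\right) \left(- \frac{1}{7}\right) = \frac{27}{7} \approx 3.8571$)
$E{\left(p \right)} = 11$ ($E{\left(p \right)} = -1 + 12 = 11$)
$q = -216$ ($q = 2 \left(139 - 247\right) = 2 \left(-108\right) = -216$)
$E{\left(Z \right)} q = 11 \left(-216\right) = -2376$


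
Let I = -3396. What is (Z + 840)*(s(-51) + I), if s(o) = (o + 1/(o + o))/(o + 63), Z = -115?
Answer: -3017382575/1224 ≈ -2.4652e+6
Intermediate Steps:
s(o) = (o + 1/(2*o))/(63 + o)
(Z + 840)*(s(-51) + I) = (-115 + 840)*((½ + (-51)²)/((-51)*(63 - 51)) - 3396) = 725*(-1/51*(½ + 2601)/12 - 3396) = 725*(-1/51*1/12*5203/2 - 3396) = 725*(-5203/1224 - 3396) = 725*(-4161907/1224) = -3017382575/1224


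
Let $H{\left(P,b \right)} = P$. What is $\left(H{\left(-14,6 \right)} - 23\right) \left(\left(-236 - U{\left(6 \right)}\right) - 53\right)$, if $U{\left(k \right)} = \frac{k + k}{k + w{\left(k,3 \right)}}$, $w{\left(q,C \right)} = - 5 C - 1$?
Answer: $\frac{53243}{5} \approx 10649.0$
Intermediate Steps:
$w{\left(q,C \right)} = -1 - 5 C$
$U{\left(k \right)} = \frac{2 k}{-16 + k}$ ($U{\left(k \right)} = \frac{k + k}{k - 16} = \frac{2 k}{k - 16} = \frac{2 k}{-16 + k}$)
$\left(H{\left(-14,6 \right)} - 23\right) \left(\left(-236 - U{\left(6 \right)}\right) - 53\right) = \left(-14 - 23\right) \left(\left(-236 - 2 \cdot 6 \frac{1}{-16 + 6}\right) - 53\right) = - 37 \left(\left(-236 - 2 \cdot 6 \frac{1}{-10}\right) - 53\right) = - 37 \left(\left(-236 - 2 \cdot 6 \left(- \frac{1}{10}\right)\right) - 53\right) = - 37 \left(\left(-236 - - \frac{6}{5}\right) - 53\right) = - 37 \left(\left(-236 + \frac{6}{5}\right) - 53\right) = - 37 \left(- \frac{1174}{5} - 53\right) = \left(-37\right) \left(- \frac{1439}{5}\right) = \frac{53243}{5}$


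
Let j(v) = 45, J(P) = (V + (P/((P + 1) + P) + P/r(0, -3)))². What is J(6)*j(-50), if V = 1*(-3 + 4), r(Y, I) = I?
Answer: 2205/169 ≈ 13.047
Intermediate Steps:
V = 1 (V = 1*1 = 1)
J(P) = (1 - P/3 + P/(1 + 2*P))² (J(P) = (1 + (P/((P + 1) + P) + P/(-3)))² = (1 + (P/((1 + P) + P) + P*(-⅓)))² = (1 + (P/(1 + 2*P) - P/3))² = (1 + (-P/3 + P/(1 + 2*P)))² = (1 - P/3 + P/(1 + 2*P))²)
J(6)*j(-50) = ((-3 - 8*6 + 2*6²)²/(9*(1 + 2*6)²))*45 = ((-3 - 48 + 2*36)²/(9*(1 + 12)²))*45 = ((⅑)*(-3 - 48 + 72)²/13²)*45 = ((⅑)*(1/169)*21²)*45 = ((⅑)*(1/169)*441)*45 = (49/169)*45 = 2205/169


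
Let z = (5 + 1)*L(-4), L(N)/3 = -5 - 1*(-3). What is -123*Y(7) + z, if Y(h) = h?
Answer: -897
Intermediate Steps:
L(N) = -6 (L(N) = 3*(-5 - 1*(-3)) = 3*(-5 + 3) = 3*(-2) = -6)
z = -36 (z = (5 + 1)*(-6) = 6*(-6) = -36)
-123*Y(7) + z = -123*7 - 36 = -861 - 36 = -897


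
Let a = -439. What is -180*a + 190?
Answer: 79210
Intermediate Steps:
-180*a + 190 = -180*(-439) + 190 = 79020 + 190 = 79210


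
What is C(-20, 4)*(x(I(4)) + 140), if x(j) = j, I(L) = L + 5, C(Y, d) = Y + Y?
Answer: -5960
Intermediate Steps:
C(Y, d) = 2*Y
I(L) = 5 + L
C(-20, 4)*(x(I(4)) + 140) = (2*(-20))*((5 + 4) + 140) = -40*(9 + 140) = -40*149 = -5960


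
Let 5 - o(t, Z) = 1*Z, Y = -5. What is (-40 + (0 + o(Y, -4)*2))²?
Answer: 484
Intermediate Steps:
o(t, Z) = 5 - Z
(-40 + (0 + o(Y, -4)*2))² = (-40 + (0 + (5 - 1*(-4))*2))² = (-40 + (0 + (5 + 4)*2))² = (-40 + (0 + 9*2))² = (-40 + (0 + 18))² = (-40 + 18)² = (-22)² = 484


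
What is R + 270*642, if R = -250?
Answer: 173090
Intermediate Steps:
R + 270*642 = -250 + 270*642 = -250 + 173340 = 173090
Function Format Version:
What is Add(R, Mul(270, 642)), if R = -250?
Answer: 173090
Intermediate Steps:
Add(R, Mul(270, 642)) = Add(-250, Mul(270, 642)) = Add(-250, 173340) = 173090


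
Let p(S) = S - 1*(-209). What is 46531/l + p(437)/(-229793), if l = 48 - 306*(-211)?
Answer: 10650757439/14847844902 ≈ 0.71733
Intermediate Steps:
l = 64614 (l = 48 + 64566 = 64614)
p(S) = 209 + S (p(S) = S + 209 = 209 + S)
46531/l + p(437)/(-229793) = 46531/64614 + (209 + 437)/(-229793) = 46531*(1/64614) + 646*(-1/229793) = 46531/64614 - 646/229793 = 10650757439/14847844902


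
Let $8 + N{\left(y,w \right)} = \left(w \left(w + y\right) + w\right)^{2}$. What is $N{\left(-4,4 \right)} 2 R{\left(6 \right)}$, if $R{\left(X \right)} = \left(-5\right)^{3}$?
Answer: $-2000$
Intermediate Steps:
$R{\left(X \right)} = -125$
$N{\left(y,w \right)} = -8 + \left(w + w \left(w + y\right)\right)^{2}$ ($N{\left(y,w \right)} = -8 + \left(w \left(w + y\right) + w\right)^{2} = -8 + \left(w + w \left(w + y\right)\right)^{2}$)
$N{\left(-4,4 \right)} 2 R{\left(6 \right)} = \left(-8 + 4^{2} \left(1 + 4 - 4\right)^{2}\right) 2 \left(-125\right) = \left(-8 + 16 \cdot 1^{2}\right) 2 \left(-125\right) = \left(-8 + 16 \cdot 1\right) 2 \left(-125\right) = \left(-8 + 16\right) 2 \left(-125\right) = 8 \cdot 2 \left(-125\right) = 16 \left(-125\right) = -2000$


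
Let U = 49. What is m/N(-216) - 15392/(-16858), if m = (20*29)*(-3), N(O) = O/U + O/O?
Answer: 719941772/1407643 ≈ 511.45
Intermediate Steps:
N(O) = 1 + O/49 (N(O) = O/49 + O/O = O*(1/49) + 1 = O/49 + 1 = 1 + O/49)
m = -1740 (m = 580*(-3) = -1740)
m/N(-216) - 15392/(-16858) = -1740/(1 + (1/49)*(-216)) - 15392/(-16858) = -1740/(1 - 216/49) - 15392*(-1/16858) = -1740/(-167/49) + 7696/8429 = -1740*(-49/167) + 7696/8429 = 85260/167 + 7696/8429 = 719941772/1407643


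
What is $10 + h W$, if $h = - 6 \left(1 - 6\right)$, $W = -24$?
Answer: $-710$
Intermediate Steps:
$h = 30$ ($h = \left(-6\right) \left(-5\right) = 30$)
$10 + h W = 10 + 30 \left(-24\right) = 10 - 720 = -710$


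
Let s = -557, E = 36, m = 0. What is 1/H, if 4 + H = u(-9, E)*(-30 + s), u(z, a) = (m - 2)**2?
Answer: -1/2352 ≈ -0.00042517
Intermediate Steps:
u(z, a) = 4 (u(z, a) = (0 - 2)**2 = (-2)**2 = 4)
H = -2352 (H = -4 + 4*(-30 - 557) = -4 + 4*(-587) = -4 - 2348 = -2352)
1/H = 1/(-2352) = -1/2352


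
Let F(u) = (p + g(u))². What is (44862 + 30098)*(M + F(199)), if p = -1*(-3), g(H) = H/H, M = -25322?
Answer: -1896937760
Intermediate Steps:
g(H) = 1
p = 3
F(u) = 16 (F(u) = (3 + 1)² = 4² = 16)
(44862 + 30098)*(M + F(199)) = (44862 + 30098)*(-25322 + 16) = 74960*(-25306) = -1896937760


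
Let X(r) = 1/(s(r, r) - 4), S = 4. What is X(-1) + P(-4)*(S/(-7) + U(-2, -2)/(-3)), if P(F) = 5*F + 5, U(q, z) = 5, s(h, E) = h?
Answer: 1168/35 ≈ 33.371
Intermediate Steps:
X(r) = 1/(-4 + r) (X(r) = 1/(r - 4) = 1/(-4 + r))
P(F) = 5 + 5*F
X(-1) + P(-4)*(S/(-7) + U(-2, -2)/(-3)) = 1/(-4 - 1) + (5 + 5*(-4))*(4/(-7) + 5/(-3)) = 1/(-5) + (5 - 20)*(4*(-1/7) + 5*(-1/3)) = -1/5 - 15*(-4/7 - 5/3) = -1/5 - 15*(-47/21) = -1/5 + 235/7 = 1168/35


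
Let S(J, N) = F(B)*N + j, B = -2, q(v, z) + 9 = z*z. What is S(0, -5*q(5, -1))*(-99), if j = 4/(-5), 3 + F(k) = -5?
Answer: 158796/5 ≈ 31759.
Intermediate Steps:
q(v, z) = -9 + z² (q(v, z) = -9 + z*z = -9 + z²)
F(k) = -8 (F(k) = -3 - 5 = -8)
j = -⅘ (j = 4*(-⅕) = -⅘ ≈ -0.80000)
S(J, N) = -⅘ - 8*N (S(J, N) = -8*N - ⅘ = -⅘ - 8*N)
S(0, -5*q(5, -1))*(-99) = (-⅘ - (-40)*(-9 + (-1)²))*(-99) = (-⅘ - (-40)*(-9 + 1))*(-99) = (-⅘ - (-40)*(-8))*(-99) = (-⅘ - 8*40)*(-99) = (-⅘ - 320)*(-99) = -1604/5*(-99) = 158796/5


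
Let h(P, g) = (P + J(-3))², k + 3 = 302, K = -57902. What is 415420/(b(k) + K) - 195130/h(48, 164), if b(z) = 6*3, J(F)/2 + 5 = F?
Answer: -1465036875/7409152 ≈ -197.73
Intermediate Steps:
k = 299 (k = -3 + 302 = 299)
J(F) = -10 + 2*F
b(z) = 18
h(P, g) = (-16 + P)² (h(P, g) = (P + (-10 + 2*(-3)))² = (P + (-10 - 6))² = (P - 16)² = (-16 + P)²)
415420/(b(k) + K) - 195130/h(48, 164) = 415420/(18 - 57902) - 195130/(-16 + 48)² = 415420/(-57884) - 195130/(32²) = 415420*(-1/57884) - 195130/1024 = -103855/14471 - 195130*1/1024 = -103855/14471 - 97565/512 = -1465036875/7409152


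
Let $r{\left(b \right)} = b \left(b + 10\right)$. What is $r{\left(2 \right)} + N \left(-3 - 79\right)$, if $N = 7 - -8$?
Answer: $-1206$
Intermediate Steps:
$N = 15$ ($N = 7 + 8 = 15$)
$r{\left(b \right)} = b \left(10 + b\right)$
$r{\left(2 \right)} + N \left(-3 - 79\right) = 2 \left(10 + 2\right) + 15 \left(-3 - 79\right) = 2 \cdot 12 + 15 \left(-82\right) = 24 - 1230 = -1206$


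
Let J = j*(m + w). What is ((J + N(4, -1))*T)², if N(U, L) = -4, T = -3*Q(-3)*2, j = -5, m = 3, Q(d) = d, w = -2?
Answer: 26244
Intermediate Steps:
T = 18 (T = -3*(-3)*2 = 9*2 = 18)
J = -5 (J = -5*(3 - 2) = -5*1 = -5)
((J + N(4, -1))*T)² = ((-5 - 4)*18)² = (-9*18)² = (-162)² = 26244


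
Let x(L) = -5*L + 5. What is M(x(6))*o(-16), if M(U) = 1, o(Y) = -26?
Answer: -26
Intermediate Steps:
x(L) = 5 - 5*L
M(x(6))*o(-16) = 1*(-26) = -26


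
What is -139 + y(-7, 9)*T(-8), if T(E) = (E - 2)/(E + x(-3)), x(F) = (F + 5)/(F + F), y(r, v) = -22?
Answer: -827/5 ≈ -165.40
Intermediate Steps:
x(F) = (5 + F)/(2*F) (x(F) = (5 + F)/((2*F)) = (5 + F)*(1/(2*F)) = (5 + F)/(2*F))
T(E) = (-2 + E)/(-⅓ + E) (T(E) = (E - 2)/(E + (½)*(5 - 3)/(-3)) = (-2 + E)/(E + (½)*(-⅓)*2) = (-2 + E)/(E - ⅓) = (-2 + E)/(-⅓ + E))
-139 + y(-7, 9)*T(-8) = -139 - 66*(-2 - 8)/(-1 + 3*(-8)) = -139 - 66*(-10)/(-1 - 24) = -139 - 66*(-10)/(-25) = -139 - 66*(-1)*(-10)/25 = -139 - 22*6/5 = -139 - 132/5 = -827/5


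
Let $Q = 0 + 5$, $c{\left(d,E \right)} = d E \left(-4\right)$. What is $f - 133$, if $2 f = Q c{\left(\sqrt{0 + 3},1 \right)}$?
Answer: $-133 - 10 \sqrt{3} \approx -150.32$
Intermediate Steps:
$c{\left(d,E \right)} = - 4 E d$ ($c{\left(d,E \right)} = E d \left(-4\right) = - 4 E d$)
$Q = 5$
$f = - 10 \sqrt{3}$ ($f = \frac{5 \left(\left(-4\right) 1 \sqrt{0 + 3}\right)}{2} = \frac{5 \left(\left(-4\right) 1 \sqrt{3}\right)}{2} = \frac{5 \left(- 4 \sqrt{3}\right)}{2} = \frac{\left(-20\right) \sqrt{3}}{2} = - 10 \sqrt{3} \approx -17.32$)
$f - 133 = - 10 \sqrt{3} - 133 = -133 - 10 \sqrt{3}$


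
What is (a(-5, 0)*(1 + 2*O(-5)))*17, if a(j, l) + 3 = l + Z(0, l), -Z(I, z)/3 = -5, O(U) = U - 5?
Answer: -3876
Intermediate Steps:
O(U) = -5 + U
Z(I, z) = 15 (Z(I, z) = -3*(-5) = 15)
a(j, l) = 12 + l (a(j, l) = -3 + (l + 15) = -3 + (15 + l) = 12 + l)
(a(-5, 0)*(1 + 2*O(-5)))*17 = ((12 + 0)*(1 + 2*(-5 - 5)))*17 = (12*(1 + 2*(-10)))*17 = (12*(1 - 20))*17 = (12*(-19))*17 = -228*17 = -3876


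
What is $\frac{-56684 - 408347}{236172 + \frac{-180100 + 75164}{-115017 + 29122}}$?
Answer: $- \frac{39943837745}{20286098876} \approx -1.969$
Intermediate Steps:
$\frac{-56684 - 408347}{236172 + \frac{-180100 + 75164}{-115017 + 29122}} = - \frac{465031}{236172 - \frac{104936}{-85895}} = - \frac{465031}{236172 - - \frac{104936}{85895}} = - \frac{465031}{236172 + \frac{104936}{85895}} = - \frac{465031}{\frac{20286098876}{85895}} = \left(-465031\right) \frac{85895}{20286098876} = - \frac{39943837745}{20286098876}$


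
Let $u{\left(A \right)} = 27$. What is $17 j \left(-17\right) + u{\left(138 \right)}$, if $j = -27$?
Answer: $7830$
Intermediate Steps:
$17 j \left(-17\right) + u{\left(138 \right)} = 17 \left(-27\right) \left(-17\right) + 27 = \left(-459\right) \left(-17\right) + 27 = 7803 + 27 = 7830$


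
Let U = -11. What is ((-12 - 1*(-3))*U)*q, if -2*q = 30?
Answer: -1485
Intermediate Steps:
q = -15 (q = -½*30 = -15)
((-12 - 1*(-3))*U)*q = ((-12 - 1*(-3))*(-11))*(-15) = ((-12 + 3)*(-11))*(-15) = -9*(-11)*(-15) = 99*(-15) = -1485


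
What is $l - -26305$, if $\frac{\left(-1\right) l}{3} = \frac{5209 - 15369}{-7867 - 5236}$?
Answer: $\frac{344643935}{13103} \approx 26303.0$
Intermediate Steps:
$l = - \frac{30480}{13103}$ ($l = - 3 \frac{5209 - 15369}{-7867 - 5236} = - 3 \left(- \frac{10160}{-13103}\right) = - 3 \left(\left(-10160\right) \left(- \frac{1}{13103}\right)\right) = \left(-3\right) \frac{10160}{13103} = - \frac{30480}{13103} \approx -2.3262$)
$l - -26305 = - \frac{30480}{13103} - -26305 = - \frac{30480}{13103} + 26305 = \frac{344643935}{13103}$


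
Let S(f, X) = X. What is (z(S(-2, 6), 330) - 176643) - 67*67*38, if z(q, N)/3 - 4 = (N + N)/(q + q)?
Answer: -347048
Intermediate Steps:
z(q, N) = 12 + 3*N/q (z(q, N) = 12 + 3*((N + N)/(q + q)) = 12 + 3*((2*N)/((2*q))) = 12 + 3*((2*N)*(1/(2*q))) = 12 + 3*(N/q) = 12 + 3*N/q)
(z(S(-2, 6), 330) - 176643) - 67*67*38 = ((12 + 3*330/6) - 176643) - 67*67*38 = ((12 + 3*330*(⅙)) - 176643) - 4489*38 = ((12 + 165) - 176643) - 170582 = (177 - 176643) - 170582 = -176466 - 170582 = -347048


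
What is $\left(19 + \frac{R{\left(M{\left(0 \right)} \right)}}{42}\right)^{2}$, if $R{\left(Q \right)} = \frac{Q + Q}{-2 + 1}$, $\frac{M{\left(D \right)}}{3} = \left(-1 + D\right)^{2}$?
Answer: $\frac{17424}{49} \approx 355.59$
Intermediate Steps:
$M{\left(D \right)} = 3 \left(-1 + D\right)^{2}$
$R{\left(Q \right)} = - 2 Q$ ($R{\left(Q \right)} = \frac{2 Q}{-1} = 2 Q \left(-1\right) = - 2 Q$)
$\left(19 + \frac{R{\left(M{\left(0 \right)} \right)}}{42}\right)^{2} = \left(19 + \frac{\left(-2\right) 3 \left(-1 + 0\right)^{2}}{42}\right)^{2} = \left(19 + - 2 \cdot 3 \left(-1\right)^{2} \cdot \frac{1}{42}\right)^{2} = \left(19 + - 2 \cdot 3 \cdot 1 \cdot \frac{1}{42}\right)^{2} = \left(19 + \left(-2\right) 3 \cdot \frac{1}{42}\right)^{2} = \left(19 - \frac{1}{7}\right)^{2} = \left(\frac{132}{7}\right)^{2} = \frac{17424}{49}$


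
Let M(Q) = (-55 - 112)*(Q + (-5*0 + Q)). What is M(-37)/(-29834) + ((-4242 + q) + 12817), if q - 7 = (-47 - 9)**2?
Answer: 174791227/14917 ≈ 11718.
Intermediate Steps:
q = 3143 (q = 7 + (-47 - 9)**2 = 7 + (-56)**2 = 7 + 3136 = 3143)
M(Q) = -334*Q (M(Q) = -167*(Q + (0 + Q)) = -167*(Q + Q) = -334*Q)
M(-37)/(-29834) + ((-4242 + q) + 12817) = -334*(-37)/(-29834) + ((-4242 + 3143) + 12817) = 12358*(-1/29834) + (-1099 + 12817) = -6179/14917 + 11718 = 174791227/14917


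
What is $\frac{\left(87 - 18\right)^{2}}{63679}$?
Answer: $\frac{4761}{63679} \approx 0.074766$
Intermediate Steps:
$\frac{\left(87 - 18\right)^{2}}{63679} = 69^{2} \cdot \frac{1}{63679} = 4761 \cdot \frac{1}{63679} = \frac{4761}{63679}$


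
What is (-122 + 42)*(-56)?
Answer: 4480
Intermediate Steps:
(-122 + 42)*(-56) = -80*(-56) = 4480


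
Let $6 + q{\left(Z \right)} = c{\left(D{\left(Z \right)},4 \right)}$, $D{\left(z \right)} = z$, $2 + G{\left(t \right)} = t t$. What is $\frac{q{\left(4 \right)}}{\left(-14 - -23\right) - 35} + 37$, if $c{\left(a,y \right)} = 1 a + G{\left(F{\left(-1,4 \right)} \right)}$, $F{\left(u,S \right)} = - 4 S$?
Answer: $\frac{355}{13} \approx 27.308$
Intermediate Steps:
$G{\left(t \right)} = -2 + t^{2}$ ($G{\left(t \right)} = -2 + t t = -2 + t^{2}$)
$c{\left(a,y \right)} = 254 + a$ ($c{\left(a,y \right)} = 1 a - \left(2 - \left(\left(-4\right) 4\right)^{2}\right) = a - \left(2 - \left(-16\right)^{2}\right) = a + \left(-2 + 256\right) = a + 254 = 254 + a$)
$q{\left(Z \right)} = 248 + Z$ ($q{\left(Z \right)} = -6 + \left(254 + Z\right) = 248 + Z$)
$\frac{q{\left(4 \right)}}{\left(-14 - -23\right) - 35} + 37 = \frac{248 + 4}{\left(-14 - -23\right) - 35} + 37 = \frac{252}{\left(-14 + 23\right) - 35} + 37 = \frac{252}{9 - 35} + 37 = \frac{252}{-26} + 37 = 252 \left(- \frac{1}{26}\right) + 37 = - \frac{126}{13} + 37 = \frac{355}{13}$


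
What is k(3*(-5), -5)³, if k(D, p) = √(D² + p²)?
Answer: 1250*√10 ≈ 3952.8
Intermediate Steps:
k(3*(-5), -5)³ = (√((3*(-5))² + (-5)²))³ = (√((-15)² + 25))³ = (√(225 + 25))³ = (√250)³ = (5*√10)³ = 1250*√10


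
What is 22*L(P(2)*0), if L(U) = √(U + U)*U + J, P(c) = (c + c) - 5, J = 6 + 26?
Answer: 704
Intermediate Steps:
J = 32
P(c) = -5 + 2*c (P(c) = 2*c - 5 = -5 + 2*c)
L(U) = 32 + √2*U^(3/2) (L(U) = √(U + U)*U + 32 = √(2*U)*U + 32 = (√2*√U)*U + 32 = √2*U^(3/2) + 32 = 32 + √2*U^(3/2))
22*L(P(2)*0) = 22*(32 + √2*((-5 + 2*2)*0)^(3/2)) = 22*(32 + √2*((-5 + 4)*0)^(3/2)) = 22*(32 + √2*(-1*0)^(3/2)) = 22*(32 + √2*0^(3/2)) = 22*(32 + √2*0) = 22*(32 + 0) = 22*32 = 704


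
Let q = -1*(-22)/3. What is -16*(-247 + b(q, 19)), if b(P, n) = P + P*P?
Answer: 26768/9 ≈ 2974.2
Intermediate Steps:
q = 22/3 (q = 22*(⅓) = 22/3 ≈ 7.3333)
b(P, n) = P + P²
-16*(-247 + b(q, 19)) = -16*(-247 + 22*(1 + 22/3)/3) = -16*(-247 + (22/3)*(25/3)) = -16*(-247 + 550/9) = -16*(-1673/9) = 26768/9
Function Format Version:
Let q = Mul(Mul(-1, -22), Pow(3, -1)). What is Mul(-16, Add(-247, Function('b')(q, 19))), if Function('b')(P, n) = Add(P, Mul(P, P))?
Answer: Rational(26768, 9) ≈ 2974.2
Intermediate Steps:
q = Rational(22, 3) (q = Mul(22, Rational(1, 3)) = Rational(22, 3) ≈ 7.3333)
Function('b')(P, n) = Add(P, Pow(P, 2))
Mul(-16, Add(-247, Function('b')(q, 19))) = Mul(-16, Add(-247, Mul(Rational(22, 3), Add(1, Rational(22, 3))))) = Mul(-16, Add(-247, Mul(Rational(22, 3), Rational(25, 3)))) = Mul(-16, Add(-247, Rational(550, 9))) = Mul(-16, Rational(-1673, 9)) = Rational(26768, 9)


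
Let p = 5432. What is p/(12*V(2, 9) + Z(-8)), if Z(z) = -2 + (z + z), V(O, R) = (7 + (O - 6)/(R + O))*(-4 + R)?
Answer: 29876/2091 ≈ 14.288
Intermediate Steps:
V(O, R) = (-4 + R)*(7 + (-6 + O)/(O + R)) (V(O, R) = (7 + (-6 + O)/(O + R))*(-4 + R) = (-4 + R)*(7 + (-6 + O)/(O + R)))
Z(z) = -2 + 2*z
p/(12*V(2, 9) + Z(-8)) = 5432/(12*((24 - 34*9 - 32*2 + 7*9**2 + 8*2*9)/(2 + 9)) + (-2 + 2*(-8))) = 5432/(12*((24 - 306 - 64 + 7*81 + 144)/11) + (-2 - 16)) = 5432/(12*((24 - 306 - 64 + 567 + 144)/11) - 18) = 5432/(12*((1/11)*365) - 18) = 5432/(12*(365/11) - 18) = 5432/(4380/11 - 18) = 5432/(4182/11) = 5432*(11/4182) = 29876/2091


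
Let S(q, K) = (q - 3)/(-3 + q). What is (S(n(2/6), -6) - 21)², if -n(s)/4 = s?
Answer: 400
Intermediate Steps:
n(s) = -4*s
S(q, K) = 1 (S(q, K) = (-3 + q)/(-3 + q) = 1)
(S(n(2/6), -6) - 21)² = (1 - 21)² = (-20)² = 400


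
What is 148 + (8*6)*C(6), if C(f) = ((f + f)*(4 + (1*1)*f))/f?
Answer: 1108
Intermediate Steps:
C(f) = 8 + 2*f (C(f) = ((2*f)*(4 + 1*f))/f = ((2*f)*(4 + f))/f = (2*f*(4 + f))/f = 8 + 2*f)
148 + (8*6)*C(6) = 148 + (8*6)*(8 + 2*6) = 148 + 48*(8 + 12) = 148 + 48*20 = 148 + 960 = 1108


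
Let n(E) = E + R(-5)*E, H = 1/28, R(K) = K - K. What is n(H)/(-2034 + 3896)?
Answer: 1/52136 ≈ 1.9181e-5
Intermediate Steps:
R(K) = 0
H = 1/28 ≈ 0.035714
n(E) = E (n(E) = E + 0*E = E + 0 = E)
n(H)/(-2034 + 3896) = 1/(28*(-2034 + 3896)) = (1/28)/1862 = (1/28)*(1/1862) = 1/52136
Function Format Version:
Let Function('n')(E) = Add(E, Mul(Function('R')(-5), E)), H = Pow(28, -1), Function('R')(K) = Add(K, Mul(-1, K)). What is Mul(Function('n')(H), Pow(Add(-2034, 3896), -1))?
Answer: Rational(1, 52136) ≈ 1.9181e-5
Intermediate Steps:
Function('R')(K) = 0
H = Rational(1, 28) ≈ 0.035714
Function('n')(E) = E (Function('n')(E) = Add(E, Mul(0, E)) = Add(E, 0) = E)
Mul(Function('n')(H), Pow(Add(-2034, 3896), -1)) = Mul(Rational(1, 28), Pow(Add(-2034, 3896), -1)) = Mul(Rational(1, 28), Pow(1862, -1)) = Mul(Rational(1, 28), Rational(1, 1862)) = Rational(1, 52136)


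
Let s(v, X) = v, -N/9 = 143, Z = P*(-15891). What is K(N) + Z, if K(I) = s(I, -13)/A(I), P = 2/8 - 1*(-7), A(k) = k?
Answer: -460835/4 ≈ -1.1521e+5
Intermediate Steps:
P = 29/4 (P = 2*(1/8) + 7 = 1/4 + 7 = 29/4 ≈ 7.2500)
Z = -460839/4 (Z = (29/4)*(-15891) = -460839/4 ≈ -1.1521e+5)
N = -1287 (N = -9*143 = -1287)
K(I) = 1 (K(I) = I/I = 1)
K(N) + Z = 1 - 460839/4 = -460835/4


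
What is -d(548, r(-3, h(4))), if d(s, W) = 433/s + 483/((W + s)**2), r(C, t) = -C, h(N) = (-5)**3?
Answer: -131723917/166373348 ≈ -0.79174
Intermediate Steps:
h(N) = -125
d(s, W) = 433/s + 483/(W + s)**2
-d(548, r(-3, h(4))) = -(433/548 + 483/(-1*(-3) + 548)**2) = -(433*(1/548) + 483/(3 + 548)**2) = -(433/548 + 483/551**2) = -(433/548 + 483*(1/303601)) = -(433/548 + 483/303601) = -1*131723917/166373348 = -131723917/166373348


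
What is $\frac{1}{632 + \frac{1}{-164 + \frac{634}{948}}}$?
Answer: $\frac{77419}{48928334} \approx 0.0015823$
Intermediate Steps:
$\frac{1}{632 + \frac{1}{-164 + \frac{634}{948}}} = \frac{1}{632 + \frac{1}{-164 + 634 \cdot \frac{1}{948}}} = \frac{1}{632 + \frac{1}{-164 + \frac{317}{474}}} = \frac{1}{632 + \frac{1}{- \frac{77419}{474}}} = \frac{1}{632 - \frac{474}{77419}} = \frac{1}{\frac{48928334}{77419}} = \frac{77419}{48928334}$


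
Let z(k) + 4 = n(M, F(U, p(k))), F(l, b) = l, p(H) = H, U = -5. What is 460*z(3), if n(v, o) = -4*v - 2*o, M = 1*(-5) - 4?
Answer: 19320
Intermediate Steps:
M = -9 (M = -5 - 4 = -9)
z(k) = 42 (z(k) = -4 + (-4*(-9) - 2*(-5)) = -4 + (36 + 10) = -4 + 46 = 42)
460*z(3) = 460*42 = 19320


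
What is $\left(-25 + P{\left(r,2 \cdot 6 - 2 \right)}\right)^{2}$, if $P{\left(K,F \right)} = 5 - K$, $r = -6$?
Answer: $196$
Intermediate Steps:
$\left(-25 + P{\left(r,2 \cdot 6 - 2 \right)}\right)^{2} = \left(-25 + \left(5 - -6\right)\right)^{2} = \left(-25 + \left(5 + 6\right)\right)^{2} = \left(-25 + 11\right)^{2} = \left(-14\right)^{2} = 196$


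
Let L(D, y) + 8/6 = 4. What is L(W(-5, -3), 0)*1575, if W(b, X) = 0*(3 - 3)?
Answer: 4200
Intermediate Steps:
W(b, X) = 0 (W(b, X) = 0*0 = 0)
L(D, y) = 8/3 (L(D, y) = -4/3 + 4 = 8/3)
L(W(-5, -3), 0)*1575 = (8/3)*1575 = 4200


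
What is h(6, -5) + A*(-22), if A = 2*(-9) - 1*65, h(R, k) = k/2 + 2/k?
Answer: 18231/10 ≈ 1823.1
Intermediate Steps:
h(R, k) = k/2 + 2/k (h(R, k) = k*(½) + 2/k = k/2 + 2/k)
A = -83 (A = -18 - 65 = -83)
h(6, -5) + A*(-22) = ((½)*(-5) + 2/(-5)) - 83*(-22) = (-5/2 + 2*(-⅕)) + 1826 = (-5/2 - ⅖) + 1826 = -29/10 + 1826 = 18231/10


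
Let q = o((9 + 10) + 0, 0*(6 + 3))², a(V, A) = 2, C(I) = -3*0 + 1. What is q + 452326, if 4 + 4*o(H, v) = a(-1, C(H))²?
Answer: 452326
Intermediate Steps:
C(I) = 1 (C(I) = 0 + 1 = 1)
o(H, v) = 0 (o(H, v) = -1 + (¼)*2² = -1 + (¼)*4 = -1 + 1 = 0)
q = 0 (q = 0² = 0)
q + 452326 = 0 + 452326 = 452326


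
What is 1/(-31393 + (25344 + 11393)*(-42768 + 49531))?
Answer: 1/248420938 ≈ 4.0254e-9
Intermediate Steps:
1/(-31393 + (25344 + 11393)*(-42768 + 49531)) = 1/(-31393 + 36737*6763) = 1/(-31393 + 248452331) = 1/248420938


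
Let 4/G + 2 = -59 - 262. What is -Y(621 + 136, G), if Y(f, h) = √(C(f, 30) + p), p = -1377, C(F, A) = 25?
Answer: -26*I*√2 ≈ -36.77*I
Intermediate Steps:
G = -4/323 (G = 4/(-2 + (-59 - 262)) = 4/(-2 - 321) = 4/(-323) = 4*(-1/323) = -4/323 ≈ -0.012384)
Y(f, h) = 26*I*√2 (Y(f, h) = √(25 - 1377) = √(-1352) = 26*I*√2)
-Y(621 + 136, G) = -26*I*√2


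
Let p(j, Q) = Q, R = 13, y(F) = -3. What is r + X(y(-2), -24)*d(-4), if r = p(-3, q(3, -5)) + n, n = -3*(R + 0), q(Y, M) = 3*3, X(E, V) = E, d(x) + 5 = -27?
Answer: 66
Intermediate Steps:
d(x) = -32 (d(x) = -5 - 27 = -32)
q(Y, M) = 9
n = -39 (n = -3*(13 + 0) = -3*13 = -39)
r = -30 (r = 9 - 39 = -30)
r + X(y(-2), -24)*d(-4) = -30 - 3*(-32) = -30 + 96 = 66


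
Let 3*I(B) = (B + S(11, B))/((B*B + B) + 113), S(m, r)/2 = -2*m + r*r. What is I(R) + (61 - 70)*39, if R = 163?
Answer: -28214528/80535 ≈ -350.34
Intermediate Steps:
S(m, r) = -4*m + 2*r**2 (S(m, r) = 2*(-2*m + r*r) = 2*(-2*m + r**2) = 2*(r**2 - 2*m) = -4*m + 2*r**2)
I(B) = (-44 + B + 2*B**2)/(3*(113 + B + B**2)) (I(B) = ((B + (-4*11 + 2*B**2))/((B*B + B) + 113))/3 = ((B + (-44 + 2*B**2))/((B**2 + B) + 113))/3 = ((-44 + B + 2*B**2)/((B + B**2) + 113))/3 = ((-44 + B + 2*B**2)/(113 + B + B**2))/3 = (-44 + B + 2*B**2)/(3*(113 + B + B**2)))
I(R) + (61 - 70)*39 = (-44 + 163 + 2*163**2)/(3*(113 + 163 + 163**2)) + (61 - 70)*39 = (-44 + 163 + 2*26569)/(3*(113 + 163 + 26569)) - 9*39 = (1/3)*(-44 + 163 + 53138)/26845 - 351 = (1/3)*(1/26845)*53257 - 351 = 53257/80535 - 351 = -28214528/80535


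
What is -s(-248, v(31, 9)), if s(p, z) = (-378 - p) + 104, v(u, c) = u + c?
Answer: 26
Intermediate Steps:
v(u, c) = c + u
s(p, z) = -274 - p
-s(-248, v(31, 9)) = -(-274 - 1*(-248)) = -(-274 + 248) = -1*(-26) = 26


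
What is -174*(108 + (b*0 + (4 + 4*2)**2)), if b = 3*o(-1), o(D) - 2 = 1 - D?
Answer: -43848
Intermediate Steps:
o(D) = 3 - D (o(D) = 2 + (1 - D) = 3 - D)
b = 12 (b = 3*(3 - 1*(-1)) = 3*(3 + 1) = 3*4 = 12)
-174*(108 + (b*0 + (4 + 4*2)**2)) = -174*(108 + (12*0 + (4 + 4*2)**2)) = -174*(108 + (0 + (4 + 8)**2)) = -174*(108 + (0 + 12**2)) = -174*(108 + (0 + 144)) = -174*(108 + 144) = -174*252 = -43848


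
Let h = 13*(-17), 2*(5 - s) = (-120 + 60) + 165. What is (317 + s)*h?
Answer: -119119/2 ≈ -59560.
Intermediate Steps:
s = -95/2 (s = 5 - ((-120 + 60) + 165)/2 = 5 - (-60 + 165)/2 = 5 - 1/2*105 = 5 - 105/2 = -95/2 ≈ -47.500)
h = -221
(317 + s)*h = (317 - 95/2)*(-221) = (539/2)*(-221) = -119119/2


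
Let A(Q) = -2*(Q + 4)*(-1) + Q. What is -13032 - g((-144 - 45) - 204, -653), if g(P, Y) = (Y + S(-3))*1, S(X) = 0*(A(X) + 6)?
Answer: -12379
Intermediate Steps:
A(Q) = 8 + 3*Q (A(Q) = -2*(4 + Q)*(-1) + Q = (-8 - 2*Q)*(-1) + Q = (8 + 2*Q) + Q = 8 + 3*Q)
S(X) = 0 (S(X) = 0*((8 + 3*X) + 6) = 0*(14 + 3*X) = 0)
g(P, Y) = Y (g(P, Y) = (Y + 0)*1 = Y*1 = Y)
-13032 - g((-144 - 45) - 204, -653) = -13032 - 1*(-653) = -13032 + 653 = -12379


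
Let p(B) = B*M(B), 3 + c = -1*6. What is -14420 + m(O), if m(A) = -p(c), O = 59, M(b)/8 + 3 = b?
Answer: -15284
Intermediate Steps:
c = -9 (c = -3 - 1*6 = -3 - 6 = -9)
M(b) = -24 + 8*b
p(B) = B*(-24 + 8*B)
m(A) = -864 (m(A) = -8*(-9)*(-3 - 9) = -8*(-9)*(-12) = -1*864 = -864)
-14420 + m(O) = -14420 - 864 = -15284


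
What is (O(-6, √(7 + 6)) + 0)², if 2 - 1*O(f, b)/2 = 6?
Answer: 64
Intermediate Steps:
O(f, b) = -8 (O(f, b) = 4 - 2*6 = 4 - 12 = -8)
(O(-6, √(7 + 6)) + 0)² = (-8 + 0)² = (-8)² = 64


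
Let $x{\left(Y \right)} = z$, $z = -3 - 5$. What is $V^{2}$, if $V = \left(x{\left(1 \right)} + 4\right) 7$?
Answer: $784$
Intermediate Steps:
$z = -8$
$x{\left(Y \right)} = -8$
$V = -28$ ($V = \left(-8 + 4\right) 7 = \left(-4\right) 7 = -28$)
$V^{2} = \left(-28\right)^{2} = 784$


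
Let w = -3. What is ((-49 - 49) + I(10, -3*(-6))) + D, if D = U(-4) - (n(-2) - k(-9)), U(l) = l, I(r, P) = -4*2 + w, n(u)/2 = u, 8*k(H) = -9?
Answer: -881/8 ≈ -110.13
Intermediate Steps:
k(H) = -9/8 (k(H) = (1/8)*(-9) = -9/8)
n(u) = 2*u
I(r, P) = -11 (I(r, P) = -4*2 - 3 = -8 - 3 = -11)
D = -9/8 (D = -4 - (2*(-2) - 1*(-9/8)) = -4 - (-4 + 9/8) = -4 - 1*(-23/8) = -4 + 23/8 = -9/8 ≈ -1.1250)
((-49 - 49) + I(10, -3*(-6))) + D = ((-49 - 49) - 11) - 9/8 = (-98 - 11) - 9/8 = -109 - 9/8 = -881/8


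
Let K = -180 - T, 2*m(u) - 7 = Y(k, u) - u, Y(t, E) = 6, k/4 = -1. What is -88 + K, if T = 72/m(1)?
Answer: -280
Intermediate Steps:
k = -4 (k = 4*(-1) = -4)
m(u) = 13/2 - u/2 (m(u) = 7/2 + (6 - u)/2 = 7/2 + (3 - u/2) = 13/2 - u/2)
T = 12 (T = 72/(13/2 - ½*1) = 72/(13/2 - ½) = 72/6 = 72*(⅙) = 12)
K = -192 (K = -180 - 1*12 = -180 - 12 = -192)
-88 + K = -88 - 192 = -280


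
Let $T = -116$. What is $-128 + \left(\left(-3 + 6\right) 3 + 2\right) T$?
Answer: $-1404$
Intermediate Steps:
$-128 + \left(\left(-3 + 6\right) 3 + 2\right) T = -128 + \left(\left(-3 + 6\right) 3 + 2\right) \left(-116\right) = -128 + \left(3 \cdot 3 + 2\right) \left(-116\right) = -128 + \left(9 + 2\right) \left(-116\right) = -128 + 11 \left(-116\right) = -128 - 1276 = -1404$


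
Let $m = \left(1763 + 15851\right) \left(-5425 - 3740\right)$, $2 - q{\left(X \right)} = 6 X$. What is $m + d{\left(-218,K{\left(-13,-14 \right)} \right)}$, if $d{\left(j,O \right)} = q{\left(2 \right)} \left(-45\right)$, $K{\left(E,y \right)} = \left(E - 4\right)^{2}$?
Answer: $-161431860$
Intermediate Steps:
$q{\left(X \right)} = 2 - 6 X$
$K{\left(E,y \right)} = \left(-4 + E\right)^{2}$
$d{\left(j,O \right)} = 450$ ($d{\left(j,O \right)} = \left(2 - 12\right) \left(-45\right) = \left(-10\right) \left(-45\right) = 450$)
$m = -161432310$ ($m = 17614 \left(-9165\right) = -161432310$)
$m + d{\left(-218,K{\left(-13,-14 \right)} \right)} = -161432310 + 450 = -161431860$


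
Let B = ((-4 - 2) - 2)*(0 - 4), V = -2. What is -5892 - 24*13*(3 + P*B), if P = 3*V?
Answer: 53076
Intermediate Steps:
P = -6 (P = 3*(-2) = -6)
B = 32 (B = (-6 - 2)*(-4) = -8*(-4) = 32)
-5892 - 24*13*(3 + P*B) = -5892 - 24*13*(3 - 6*32) = -5892 - 312*(3 - 192) = -5892 - 312*(-189) = -5892 - 1*(-58968) = -5892 + 58968 = 53076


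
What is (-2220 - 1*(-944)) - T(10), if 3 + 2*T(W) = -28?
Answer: -2521/2 ≈ -1260.5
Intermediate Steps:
T(W) = -31/2 (T(W) = -3/2 + (½)*(-28) = -3/2 - 14 = -31/2)
(-2220 - 1*(-944)) - T(10) = (-2220 - 1*(-944)) - 1*(-31/2) = (-2220 + 944) + 31/2 = -1276 + 31/2 = -2521/2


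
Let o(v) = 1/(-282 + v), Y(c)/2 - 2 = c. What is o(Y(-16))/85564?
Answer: -1/26524840 ≈ -3.7700e-8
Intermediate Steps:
Y(c) = 4 + 2*c
o(Y(-16))/85564 = 1/((-282 + (4 + 2*(-16)))*85564) = (1/85564)/(-282 + (4 - 32)) = (1/85564)/(-282 - 28) = (1/85564)/(-310) = -1/310*1/85564 = -1/26524840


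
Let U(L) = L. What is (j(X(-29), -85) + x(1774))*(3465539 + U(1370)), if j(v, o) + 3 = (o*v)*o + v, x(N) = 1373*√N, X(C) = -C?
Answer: 726494247859 + 4760066057*√1774 ≈ 9.2698e+11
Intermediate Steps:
j(v, o) = -3 + v + v*o² (j(v, o) = -3 + ((o*v)*o + v) = -3 + (v*o² + v) = -3 + (v + v*o²) = -3 + v + v*o²)
(j(X(-29), -85) + x(1774))*(3465539 + U(1370)) = ((-3 - 1*(-29) - 1*(-29)*(-85)²) + 1373*√1774)*(3465539 + 1370) = ((-3 + 29 + 29*7225) + 1373*√1774)*3466909 = ((-3 + 29 + 209525) + 1373*√1774)*3466909 = (209551 + 1373*√1774)*3466909 = 726494247859 + 4760066057*√1774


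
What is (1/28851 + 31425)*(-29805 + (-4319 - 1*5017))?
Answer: -11828966993772/9617 ≈ -1.2300e+9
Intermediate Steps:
(1/28851 + 31425)*(-29805 + (-4319 - 1*5017)) = (1/28851 + 31425)*(-29805 + (-4319 - 5017)) = 906642676*(-29805 - 9336)/28851 = (906642676/28851)*(-39141) = -11828966993772/9617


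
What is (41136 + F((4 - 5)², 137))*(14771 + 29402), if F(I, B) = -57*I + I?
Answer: 1814626840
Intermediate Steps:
F(I, B) = -56*I
(41136 + F((4 - 5)², 137))*(14771 + 29402) = (41136 - 56*(4 - 5)²)*(14771 + 29402) = (41136 - 56*(-1)²)*44173 = (41136 - 56*1)*44173 = (41136 - 56)*44173 = 41080*44173 = 1814626840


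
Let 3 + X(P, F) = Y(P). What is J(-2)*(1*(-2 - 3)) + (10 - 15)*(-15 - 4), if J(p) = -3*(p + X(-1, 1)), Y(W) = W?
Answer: 5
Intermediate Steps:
X(P, F) = -3 + P
J(p) = 12 - 3*p (J(p) = -3*(p + (-3 - 1)) = -3*(p - 4) = -3*(-4 + p) = 12 - 3*p)
J(-2)*(1*(-2 - 3)) + (10 - 15)*(-15 - 4) = (12 - 3*(-2))*(1*(-2 - 3)) + (10 - 15)*(-15 - 4) = (12 + 6)*(1*(-5)) - 5*(-19) = 18*(-5) + 95 = -90 + 95 = 5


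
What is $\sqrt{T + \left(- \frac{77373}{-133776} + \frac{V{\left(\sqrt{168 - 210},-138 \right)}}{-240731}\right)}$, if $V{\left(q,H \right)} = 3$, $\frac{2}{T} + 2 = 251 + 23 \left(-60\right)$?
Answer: $\frac{\sqrt{590218266405076939889493}}{1011743283876} \approx 0.75934$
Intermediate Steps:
$T = - \frac{2}{1131}$ ($T = \frac{2}{-2 + \left(251 + 23 \left(-60\right)\right)} = \frac{2}{-2 + \left(251 - 1380\right)} = \frac{2}{-2 - 1129} = \frac{2}{-1131} = 2 \left(- \frac{1}{1131}\right) = - \frac{2}{1131} \approx -0.0017683$)
$\sqrt{T + \left(- \frac{77373}{-133776} + \frac{V{\left(\sqrt{168 - 210},-138 \right)}}{-240731}\right)} = \sqrt{- \frac{2}{1131} + \left(- \frac{77373}{-133776} + \frac{3}{-240731}\right)} = \sqrt{- \frac{2}{1131} + \left(\left(-77373\right) \left(- \frac{1}{133776}\right) + 3 \left(- \frac{1}{240731}\right)\right)} = \sqrt{- \frac{2}{1131} + \left(\frac{8597}{14864} - \frac{3}{240731}\right)} = \sqrt{- \frac{2}{1131} + \frac{2069519815}{3578225584}} = \sqrt{\frac{2333470459597}{4046973135504}} = \frac{\sqrt{590218266405076939889493}}{1011743283876}$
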